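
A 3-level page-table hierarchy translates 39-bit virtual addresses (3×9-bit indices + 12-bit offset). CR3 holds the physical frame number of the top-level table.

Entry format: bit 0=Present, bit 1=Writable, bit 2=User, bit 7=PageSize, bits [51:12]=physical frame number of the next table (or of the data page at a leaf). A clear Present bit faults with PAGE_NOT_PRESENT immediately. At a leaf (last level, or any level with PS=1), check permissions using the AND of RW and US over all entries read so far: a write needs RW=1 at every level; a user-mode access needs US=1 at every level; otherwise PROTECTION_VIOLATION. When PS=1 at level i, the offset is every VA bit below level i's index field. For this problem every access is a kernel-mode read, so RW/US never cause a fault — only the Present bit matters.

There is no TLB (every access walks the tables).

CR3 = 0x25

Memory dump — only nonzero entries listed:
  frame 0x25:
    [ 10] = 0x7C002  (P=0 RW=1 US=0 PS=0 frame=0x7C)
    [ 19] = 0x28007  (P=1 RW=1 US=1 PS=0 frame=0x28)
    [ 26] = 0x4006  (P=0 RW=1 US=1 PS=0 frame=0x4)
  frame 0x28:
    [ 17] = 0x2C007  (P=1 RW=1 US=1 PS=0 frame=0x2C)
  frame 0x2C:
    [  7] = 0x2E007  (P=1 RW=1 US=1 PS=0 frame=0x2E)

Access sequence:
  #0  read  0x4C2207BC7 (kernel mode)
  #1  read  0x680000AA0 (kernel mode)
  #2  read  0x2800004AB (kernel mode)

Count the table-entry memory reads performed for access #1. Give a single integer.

Walk each access:
#0 VA=0x4C2207BC7 (r,kernel):
  [0] read 0x25 idx=19: raw=0x28007 flags P=1 W=1 U=1 S=0
  [1] read 0x28 idx=17: raw=0x2C007 flags P=1 W=1 U=1 S=0
  [2] read 0x2C idx=7: raw=0x2E007 flags P=1 W=1 U=1 S=0
  ✓ 0x2EBC7  — 3 lookups
#1 VA=0x680000AA0 (r,kernel):
  [0] read 0x25 idx=26: raw=0x4006 flags P=0 W=1 U=1 S=0
  → PAGE_NOT_PRESENT  (1 entries read)
#2 VA=0x2800004AB (r,kernel):
  [0] read 0x25 idx=10: raw=0x7C002 flags P=0 W=1 U=0 S=0
  → PAGE_NOT_PRESENT  (1 entries read)

Entries read for #1: 1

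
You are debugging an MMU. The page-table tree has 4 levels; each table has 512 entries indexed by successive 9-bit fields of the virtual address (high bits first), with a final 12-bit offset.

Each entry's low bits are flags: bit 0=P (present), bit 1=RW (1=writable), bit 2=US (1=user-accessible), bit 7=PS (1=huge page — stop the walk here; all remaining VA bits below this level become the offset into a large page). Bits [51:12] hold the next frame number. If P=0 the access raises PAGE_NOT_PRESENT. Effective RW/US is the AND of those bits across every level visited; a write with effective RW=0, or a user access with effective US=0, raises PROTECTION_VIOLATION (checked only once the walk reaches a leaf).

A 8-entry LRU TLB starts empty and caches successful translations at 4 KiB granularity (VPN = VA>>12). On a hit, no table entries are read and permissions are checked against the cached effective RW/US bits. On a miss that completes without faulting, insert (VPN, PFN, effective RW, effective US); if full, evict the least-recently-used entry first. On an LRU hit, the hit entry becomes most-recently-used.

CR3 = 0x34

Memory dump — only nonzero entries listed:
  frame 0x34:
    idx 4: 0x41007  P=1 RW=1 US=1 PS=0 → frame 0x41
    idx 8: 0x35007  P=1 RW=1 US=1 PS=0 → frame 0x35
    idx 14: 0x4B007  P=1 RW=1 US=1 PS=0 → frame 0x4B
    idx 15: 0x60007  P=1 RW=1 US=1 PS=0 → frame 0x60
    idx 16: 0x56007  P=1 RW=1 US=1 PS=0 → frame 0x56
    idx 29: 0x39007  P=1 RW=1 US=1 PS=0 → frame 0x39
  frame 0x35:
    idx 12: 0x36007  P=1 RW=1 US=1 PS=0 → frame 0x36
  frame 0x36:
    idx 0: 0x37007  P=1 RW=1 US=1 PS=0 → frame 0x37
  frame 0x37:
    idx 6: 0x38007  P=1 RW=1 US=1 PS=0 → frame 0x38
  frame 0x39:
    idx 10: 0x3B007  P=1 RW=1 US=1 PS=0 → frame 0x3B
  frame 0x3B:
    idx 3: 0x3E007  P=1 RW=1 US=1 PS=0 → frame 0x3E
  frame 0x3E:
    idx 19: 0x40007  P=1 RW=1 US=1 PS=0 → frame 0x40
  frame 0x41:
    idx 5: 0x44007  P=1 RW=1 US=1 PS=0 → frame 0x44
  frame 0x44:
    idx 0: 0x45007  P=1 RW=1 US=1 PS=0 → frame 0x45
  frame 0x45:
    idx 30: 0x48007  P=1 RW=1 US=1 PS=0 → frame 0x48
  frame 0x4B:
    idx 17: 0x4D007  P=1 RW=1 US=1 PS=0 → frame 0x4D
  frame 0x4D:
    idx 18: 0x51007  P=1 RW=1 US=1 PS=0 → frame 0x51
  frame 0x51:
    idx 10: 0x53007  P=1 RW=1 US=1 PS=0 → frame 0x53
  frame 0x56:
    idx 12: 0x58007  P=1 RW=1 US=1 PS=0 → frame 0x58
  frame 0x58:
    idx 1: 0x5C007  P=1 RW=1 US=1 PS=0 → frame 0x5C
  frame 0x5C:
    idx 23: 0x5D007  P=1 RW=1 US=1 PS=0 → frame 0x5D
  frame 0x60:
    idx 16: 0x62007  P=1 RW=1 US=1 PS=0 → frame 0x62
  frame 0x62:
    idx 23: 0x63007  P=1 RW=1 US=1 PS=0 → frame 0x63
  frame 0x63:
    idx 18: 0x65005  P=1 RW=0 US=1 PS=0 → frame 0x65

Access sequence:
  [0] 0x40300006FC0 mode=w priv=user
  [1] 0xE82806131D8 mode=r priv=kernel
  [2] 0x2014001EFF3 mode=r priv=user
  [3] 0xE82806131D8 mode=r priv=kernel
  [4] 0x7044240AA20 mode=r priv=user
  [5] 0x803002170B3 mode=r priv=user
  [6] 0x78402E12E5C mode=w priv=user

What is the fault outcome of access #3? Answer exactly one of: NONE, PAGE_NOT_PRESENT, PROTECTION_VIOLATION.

Trace:
#0 VA=0x40300006FC0 (w,user):
  L0 @0x34[8] → 0x35007  P=1,RW=1,US=1,PS=0
  L1 @0x35[12] → 0x36007  P=1,RW=1,US=1,PS=0
  L2 @0x36[0] → 0x37007  P=1,RW=1,US=1,PS=0
  L3 @0x37[6] → 0x38007  P=1,RW=1,US=1,PS=0
  ⇒ phys 0x38FC0  [4 reads]
#1 VA=0xE82806131D8 (r,kernel):
  L0 @0x34[29] → 0x39007  P=1,RW=1,US=1,PS=0
  L1 @0x39[10] → 0x3B007  P=1,RW=1,US=1,PS=0
  L2 @0x3B[3] → 0x3E007  P=1,RW=1,US=1,PS=0
  L3 @0x3E[19] → 0x40007  P=1,RW=1,US=1,PS=0
  ⇒ phys 0x401D8  [4 reads]
#2 VA=0x2014001EFF3 (r,user):
  L0 @0x34[4] → 0x41007  P=1,RW=1,US=1,PS=0
  L1 @0x41[5] → 0x44007  P=1,RW=1,US=1,PS=0
  L2 @0x44[0] → 0x45007  P=1,RW=1,US=1,PS=0
  L3 @0x45[30] → 0x48007  P=1,RW=1,US=1,PS=0
  ⇒ phys 0x48FF3  [4 reads]
#3 VA=0xE82806131D8 (r,kernel):
  TLB hit vpn=0xE8280613 → PA=0x401D8
#4 VA=0x7044240AA20 (r,user):
  L0 @0x34[14] → 0x4B007  P=1,RW=1,US=1,PS=0
  L1 @0x4B[17] → 0x4D007  P=1,RW=1,US=1,PS=0
  L2 @0x4D[18] → 0x51007  P=1,RW=1,US=1,PS=0
  L3 @0x51[10] → 0x53007  P=1,RW=1,US=1,PS=0
  ⇒ phys 0x53A20  [4 reads]
#5 VA=0x803002170B3 (r,user):
  L0 @0x34[16] → 0x56007  P=1,RW=1,US=1,PS=0
  L1 @0x56[12] → 0x58007  P=1,RW=1,US=1,PS=0
  L2 @0x58[1] → 0x5C007  P=1,RW=1,US=1,PS=0
  L3 @0x5C[23] → 0x5D007  P=1,RW=1,US=1,PS=0
  ⇒ phys 0x5D0B3  [4 reads]
#6 VA=0x78402E12E5C (w,user):
  L0 @0x34[15] → 0x60007  P=1,RW=1,US=1,PS=0
  L1 @0x60[16] → 0x62007  P=1,RW=1,US=1,PS=0
  L2 @0x62[23] → 0x63007  P=1,RW=1,US=1,PS=0
  L3 @0x63[18] → 0x65005  P=1,RW=0,US=1,PS=0
  → PROTECTION_VIOLATION  (4 entries read)

Access #3 fault: NONE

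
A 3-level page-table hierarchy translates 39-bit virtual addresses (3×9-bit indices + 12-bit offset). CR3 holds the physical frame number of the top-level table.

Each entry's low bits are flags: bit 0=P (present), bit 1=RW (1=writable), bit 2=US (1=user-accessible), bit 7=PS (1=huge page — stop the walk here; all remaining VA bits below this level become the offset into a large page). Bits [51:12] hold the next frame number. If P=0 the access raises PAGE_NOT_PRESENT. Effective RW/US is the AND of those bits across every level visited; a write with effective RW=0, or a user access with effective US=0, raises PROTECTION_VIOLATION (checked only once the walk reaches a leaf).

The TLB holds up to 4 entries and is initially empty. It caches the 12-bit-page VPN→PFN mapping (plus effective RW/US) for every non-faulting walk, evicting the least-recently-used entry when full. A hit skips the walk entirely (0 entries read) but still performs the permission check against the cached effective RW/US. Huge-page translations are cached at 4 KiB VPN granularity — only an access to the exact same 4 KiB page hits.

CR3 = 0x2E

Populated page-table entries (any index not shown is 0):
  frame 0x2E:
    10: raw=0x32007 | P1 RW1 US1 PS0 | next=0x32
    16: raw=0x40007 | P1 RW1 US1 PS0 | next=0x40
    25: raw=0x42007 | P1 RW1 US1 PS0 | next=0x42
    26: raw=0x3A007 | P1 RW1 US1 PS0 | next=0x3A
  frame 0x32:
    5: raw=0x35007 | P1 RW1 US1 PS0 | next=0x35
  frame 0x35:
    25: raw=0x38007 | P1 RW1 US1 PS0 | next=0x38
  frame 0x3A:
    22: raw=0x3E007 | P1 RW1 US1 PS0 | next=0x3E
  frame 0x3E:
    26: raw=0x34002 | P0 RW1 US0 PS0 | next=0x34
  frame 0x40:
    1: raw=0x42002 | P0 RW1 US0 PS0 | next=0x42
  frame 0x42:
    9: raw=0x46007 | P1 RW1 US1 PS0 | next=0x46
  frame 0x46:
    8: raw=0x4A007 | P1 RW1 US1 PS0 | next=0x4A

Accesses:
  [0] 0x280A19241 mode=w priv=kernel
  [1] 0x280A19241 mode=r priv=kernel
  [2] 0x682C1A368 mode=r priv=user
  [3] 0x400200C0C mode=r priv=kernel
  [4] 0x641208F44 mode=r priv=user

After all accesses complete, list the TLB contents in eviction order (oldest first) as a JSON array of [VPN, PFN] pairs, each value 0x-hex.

Walk each access:
#0 VA=0x280A19241 (w,kernel):
  L0 @0x2E[10] → 0x32007  P=1,RW=1,US=1,PS=0
  L1 @0x32[5] → 0x35007  P=1,RW=1,US=1,PS=0
  L2 @0x35[25] → 0x38007  P=1,RW=1,US=1,PS=0
  → PA=0x38241  (3 entries read)
#1 VA=0x280A19241 (r,kernel):
  TLB hit vpn=0x280A19 → PA=0x38241
#2 VA=0x682C1A368 (r,user):
  L0 @0x2E[26] → 0x3A007  P=1,RW=1,US=1,PS=0
  L1 @0x3A[22] → 0x3E007  P=1,RW=1,US=1,PS=0
  L2 @0x3E[26] → 0x34002  P=0,RW=1,US=0,PS=0
  → PAGE_NOT_PRESENT  (3 entries read)
#3 VA=0x400200C0C (r,kernel):
  L0 @0x2E[16] → 0x40007  P=1,RW=1,US=1,PS=0
  L1 @0x40[1] → 0x42002  P=0,RW=1,US=0,PS=0
  → PAGE_NOT_PRESENT  (2 entries read)
#4 VA=0x641208F44 (r,user):
  L0 @0x2E[25] → 0x42007  P=1,RW=1,US=1,PS=0
  L1 @0x42[9] → 0x46007  P=1,RW=1,US=1,PS=0
  L2 @0x46[8] → 0x4A007  P=1,RW=1,US=1,PS=0
  → PA=0x4AF44  (3 entries read)

TLB: [["0x280A19", "0x38"], ["0x641208", "0x4A"]]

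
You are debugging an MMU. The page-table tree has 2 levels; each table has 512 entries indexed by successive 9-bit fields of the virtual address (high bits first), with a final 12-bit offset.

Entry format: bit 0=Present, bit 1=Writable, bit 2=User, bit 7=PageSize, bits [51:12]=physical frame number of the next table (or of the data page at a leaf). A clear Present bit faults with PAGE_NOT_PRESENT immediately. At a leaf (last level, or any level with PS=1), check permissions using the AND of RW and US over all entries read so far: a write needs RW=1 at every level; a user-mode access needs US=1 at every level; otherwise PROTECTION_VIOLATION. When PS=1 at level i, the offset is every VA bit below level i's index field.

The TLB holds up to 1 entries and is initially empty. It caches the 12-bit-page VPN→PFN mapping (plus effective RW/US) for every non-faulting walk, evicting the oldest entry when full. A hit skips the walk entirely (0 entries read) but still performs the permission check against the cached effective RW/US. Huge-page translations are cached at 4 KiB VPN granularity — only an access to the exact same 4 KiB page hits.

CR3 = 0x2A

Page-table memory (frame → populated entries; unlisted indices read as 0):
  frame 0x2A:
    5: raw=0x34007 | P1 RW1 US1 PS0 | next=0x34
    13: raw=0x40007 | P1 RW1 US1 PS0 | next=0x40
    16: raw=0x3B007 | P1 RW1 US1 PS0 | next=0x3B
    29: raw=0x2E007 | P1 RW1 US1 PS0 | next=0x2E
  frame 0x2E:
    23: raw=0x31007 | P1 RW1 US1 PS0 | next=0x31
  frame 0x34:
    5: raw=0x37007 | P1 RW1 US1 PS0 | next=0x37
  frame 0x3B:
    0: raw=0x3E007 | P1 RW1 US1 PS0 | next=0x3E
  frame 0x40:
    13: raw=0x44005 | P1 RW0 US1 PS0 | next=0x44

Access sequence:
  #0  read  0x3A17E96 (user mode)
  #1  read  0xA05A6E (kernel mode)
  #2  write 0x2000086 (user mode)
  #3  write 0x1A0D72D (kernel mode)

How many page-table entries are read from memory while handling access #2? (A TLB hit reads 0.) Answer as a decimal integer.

Per-access translation:
#0 VA=0x3A17E96 (r,user):
  [0] read 0x2A idx=29: raw=0x2E007 flags P=1 W=1 U=1 S=0
  [1] read 0x2E idx=23: raw=0x31007 flags P=1 W=1 U=1 S=0
  → PA=0x31E96  (2 entries read)
#1 VA=0xA05A6E (r,kernel):
  [0] read 0x2A idx=5: raw=0x34007 flags P=1 W=1 U=1 S=0
  [1] read 0x34 idx=5: raw=0x37007 flags P=1 W=1 U=1 S=0
  → PA=0x37A6E  (2 entries read)
#2 VA=0x2000086 (w,user):
  [0] read 0x2A idx=16: raw=0x3B007 flags P=1 W=1 U=1 S=0
  [1] read 0x3B idx=0: raw=0x3E007 flags P=1 W=1 U=1 S=0
  → PA=0x3E086  (2 entries read)
#3 VA=0x1A0D72D (w,kernel):
  [0] read 0x2A idx=13: raw=0x40007 flags P=1 W=1 U=1 S=0
  [1] read 0x40 idx=13: raw=0x44005 flags P=1 W=0 U=1 S=0
  → PROTECTION_VIOLATION  (2 entries read)

Entries read for #2: 2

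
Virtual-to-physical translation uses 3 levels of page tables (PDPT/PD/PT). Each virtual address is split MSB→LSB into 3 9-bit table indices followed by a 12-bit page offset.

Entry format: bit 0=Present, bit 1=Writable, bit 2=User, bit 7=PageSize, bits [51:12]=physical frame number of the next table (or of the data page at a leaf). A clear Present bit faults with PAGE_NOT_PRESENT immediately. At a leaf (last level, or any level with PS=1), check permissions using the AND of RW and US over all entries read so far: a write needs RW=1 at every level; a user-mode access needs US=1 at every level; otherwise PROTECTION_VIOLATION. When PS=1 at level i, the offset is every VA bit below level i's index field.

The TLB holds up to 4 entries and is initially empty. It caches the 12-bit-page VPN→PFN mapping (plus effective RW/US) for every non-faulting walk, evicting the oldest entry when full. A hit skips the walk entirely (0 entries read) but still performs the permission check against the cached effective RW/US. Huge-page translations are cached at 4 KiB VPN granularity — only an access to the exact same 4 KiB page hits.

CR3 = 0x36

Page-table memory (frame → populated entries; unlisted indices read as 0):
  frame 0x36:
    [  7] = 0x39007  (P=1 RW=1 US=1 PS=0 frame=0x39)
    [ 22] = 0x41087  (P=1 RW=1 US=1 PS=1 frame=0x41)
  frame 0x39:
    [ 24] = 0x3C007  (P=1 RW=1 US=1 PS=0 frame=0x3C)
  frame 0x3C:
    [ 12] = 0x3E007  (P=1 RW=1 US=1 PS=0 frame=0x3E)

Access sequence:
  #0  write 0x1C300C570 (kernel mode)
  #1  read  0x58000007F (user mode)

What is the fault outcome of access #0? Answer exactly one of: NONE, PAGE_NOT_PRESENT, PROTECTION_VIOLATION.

Walk each access:
#0 VA=0x1C300C570 (w,kernel):
  lvl0: tbl 0x36, slot 7 ⇒ 0x39007 (P1/RW1/US1/PS0)
  lvl1: tbl 0x39, slot 24 ⇒ 0x3C007 (P1/RW1/US1/PS0)
  lvl2: tbl 0x3C, slot 12 ⇒ 0x3E007 (P1/RW1/US1/PS0)
  → PA=0x3E570  (3 entries read)
#1 VA=0x58000007F (r,user):
  lvl0: tbl 0x36, slot 22 ⇒ 0x41087 (P1/RW1/US1/PS1)
  → PA=0x4107F (huge @L0)  (1 entries read)

Access #0 fault: NONE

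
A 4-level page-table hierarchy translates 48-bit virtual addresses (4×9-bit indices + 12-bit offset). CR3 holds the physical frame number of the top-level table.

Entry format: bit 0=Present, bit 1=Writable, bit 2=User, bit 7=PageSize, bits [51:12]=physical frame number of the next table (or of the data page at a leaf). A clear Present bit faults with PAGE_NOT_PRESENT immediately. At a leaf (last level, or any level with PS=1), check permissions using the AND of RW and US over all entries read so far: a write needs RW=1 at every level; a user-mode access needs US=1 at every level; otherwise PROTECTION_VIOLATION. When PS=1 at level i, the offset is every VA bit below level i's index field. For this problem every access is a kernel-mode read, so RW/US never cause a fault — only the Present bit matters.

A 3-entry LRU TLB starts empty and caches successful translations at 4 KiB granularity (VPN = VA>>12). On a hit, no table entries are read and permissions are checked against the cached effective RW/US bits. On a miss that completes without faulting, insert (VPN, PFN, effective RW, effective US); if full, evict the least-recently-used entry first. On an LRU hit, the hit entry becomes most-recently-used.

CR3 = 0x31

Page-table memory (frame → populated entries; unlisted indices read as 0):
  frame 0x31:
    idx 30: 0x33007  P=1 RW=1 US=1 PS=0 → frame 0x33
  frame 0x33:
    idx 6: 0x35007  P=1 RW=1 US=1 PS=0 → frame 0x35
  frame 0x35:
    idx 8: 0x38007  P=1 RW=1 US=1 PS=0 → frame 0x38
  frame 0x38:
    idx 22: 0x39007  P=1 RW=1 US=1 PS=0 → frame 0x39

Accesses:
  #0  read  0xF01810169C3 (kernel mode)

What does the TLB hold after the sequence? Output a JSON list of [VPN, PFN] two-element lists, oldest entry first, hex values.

Trace:
#0 VA=0xF01810169C3 (r,kernel):
  L0 @0x31[30] → 0x33007  P=1,RW=1,US=1,PS=0
  L1 @0x33[6] → 0x35007  P=1,RW=1,US=1,PS=0
  L2 @0x35[8] → 0x38007  P=1,RW=1,US=1,PS=0
  L3 @0x38[22] → 0x39007  P=1,RW=1,US=1,PS=0
  → PA=0x399C3  (4 entries read)

TLB: [["0xF0181016", "0x39"]]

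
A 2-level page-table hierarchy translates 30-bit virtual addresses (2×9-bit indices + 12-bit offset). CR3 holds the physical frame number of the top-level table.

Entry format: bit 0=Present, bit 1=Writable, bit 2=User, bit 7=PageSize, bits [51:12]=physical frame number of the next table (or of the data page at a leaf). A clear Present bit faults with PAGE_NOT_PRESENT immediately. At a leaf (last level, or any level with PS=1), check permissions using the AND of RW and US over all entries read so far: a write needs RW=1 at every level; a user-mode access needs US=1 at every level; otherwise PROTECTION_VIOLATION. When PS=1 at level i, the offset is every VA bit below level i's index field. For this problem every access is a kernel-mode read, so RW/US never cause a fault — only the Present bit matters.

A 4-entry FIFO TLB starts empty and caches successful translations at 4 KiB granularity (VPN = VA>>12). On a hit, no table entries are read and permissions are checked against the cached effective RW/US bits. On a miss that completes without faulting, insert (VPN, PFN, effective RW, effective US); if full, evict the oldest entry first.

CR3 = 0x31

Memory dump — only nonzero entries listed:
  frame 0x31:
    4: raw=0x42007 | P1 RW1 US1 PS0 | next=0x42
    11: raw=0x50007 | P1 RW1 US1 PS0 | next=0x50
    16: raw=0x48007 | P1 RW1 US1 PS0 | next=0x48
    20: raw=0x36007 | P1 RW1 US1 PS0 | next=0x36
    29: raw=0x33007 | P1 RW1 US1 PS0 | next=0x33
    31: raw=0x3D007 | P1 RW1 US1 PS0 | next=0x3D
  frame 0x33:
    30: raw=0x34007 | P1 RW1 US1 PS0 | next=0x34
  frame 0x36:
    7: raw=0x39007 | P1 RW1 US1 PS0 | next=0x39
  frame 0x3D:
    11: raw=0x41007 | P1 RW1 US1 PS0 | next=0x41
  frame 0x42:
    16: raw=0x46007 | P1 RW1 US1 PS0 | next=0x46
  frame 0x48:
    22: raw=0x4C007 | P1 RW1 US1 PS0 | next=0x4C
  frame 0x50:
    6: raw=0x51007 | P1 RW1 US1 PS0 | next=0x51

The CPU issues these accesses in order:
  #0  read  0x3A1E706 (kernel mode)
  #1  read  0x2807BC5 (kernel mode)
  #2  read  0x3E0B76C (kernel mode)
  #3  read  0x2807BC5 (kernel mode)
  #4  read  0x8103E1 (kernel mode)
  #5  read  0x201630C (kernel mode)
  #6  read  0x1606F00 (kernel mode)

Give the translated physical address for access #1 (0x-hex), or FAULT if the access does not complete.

Walk each access:
#0 VA=0x3A1E706 (r,kernel):
  [0] read 0x31 idx=29: raw=0x33007 flags P=1 W=1 U=1 S=0
  [1] read 0x33 idx=30: raw=0x34007 flags P=1 W=1 U=1 S=0
  ⇒ phys 0x34706  [2 reads]
#1 VA=0x2807BC5 (r,kernel):
  [0] read 0x31 idx=20: raw=0x36007 flags P=1 W=1 U=1 S=0
  [1] read 0x36 idx=7: raw=0x39007 flags P=1 W=1 U=1 S=0
  ⇒ phys 0x39BC5  [2 reads]
#2 VA=0x3E0B76C (r,kernel):
  [0] read 0x31 idx=31: raw=0x3D007 flags P=1 W=1 U=1 S=0
  [1] read 0x3D idx=11: raw=0x41007 flags P=1 W=1 U=1 S=0
  ⇒ phys 0x4176C  [2 reads]
#3 VA=0x2807BC5 (r,kernel):
  TLB hit vpn=0x2807 → PA=0x39BC5
#4 VA=0x8103E1 (r,kernel):
  [0] read 0x31 idx=4: raw=0x42007 flags P=1 W=1 U=1 S=0
  [1] read 0x42 idx=16: raw=0x46007 flags P=1 W=1 U=1 S=0
  ⇒ phys 0x463E1  [2 reads]
#5 VA=0x201630C (r,kernel):
  [0] read 0x31 idx=16: raw=0x48007 flags P=1 W=1 U=1 S=0
  [1] read 0x48 idx=22: raw=0x4C007 flags P=1 W=1 U=1 S=0
  ⇒ phys 0x4C30C  [2 reads]
#6 VA=0x1606F00 (r,kernel):
  [0] read 0x31 idx=11: raw=0x50007 flags P=1 W=1 U=1 S=0
  [1] read 0x50 idx=6: raw=0x51007 flags P=1 W=1 U=1 S=0
  ⇒ phys 0x51F00  [2 reads]

Access #1 PA: 0x39BC5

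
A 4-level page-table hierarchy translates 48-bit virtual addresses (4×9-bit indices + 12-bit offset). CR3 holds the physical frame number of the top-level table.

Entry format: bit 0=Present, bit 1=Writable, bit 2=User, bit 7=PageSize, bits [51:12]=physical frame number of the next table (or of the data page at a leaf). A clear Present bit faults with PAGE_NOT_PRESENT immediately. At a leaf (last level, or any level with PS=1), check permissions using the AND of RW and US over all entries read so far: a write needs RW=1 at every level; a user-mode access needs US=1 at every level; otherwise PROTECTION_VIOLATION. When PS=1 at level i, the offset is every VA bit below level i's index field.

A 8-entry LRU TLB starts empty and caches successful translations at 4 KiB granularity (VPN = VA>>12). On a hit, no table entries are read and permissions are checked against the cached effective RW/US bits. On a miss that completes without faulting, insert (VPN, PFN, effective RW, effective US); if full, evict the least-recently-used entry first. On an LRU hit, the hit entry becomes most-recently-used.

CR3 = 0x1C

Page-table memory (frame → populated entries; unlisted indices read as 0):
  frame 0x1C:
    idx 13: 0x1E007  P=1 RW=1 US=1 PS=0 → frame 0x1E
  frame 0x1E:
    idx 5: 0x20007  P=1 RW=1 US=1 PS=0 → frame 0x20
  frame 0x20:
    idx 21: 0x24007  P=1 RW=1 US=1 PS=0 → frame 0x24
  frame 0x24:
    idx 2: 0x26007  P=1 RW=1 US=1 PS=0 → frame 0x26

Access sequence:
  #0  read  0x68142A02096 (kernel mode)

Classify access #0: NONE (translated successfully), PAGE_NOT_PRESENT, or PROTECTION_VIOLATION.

Walk each access:
#0 VA=0x68142A02096 (r,kernel):
  L0: frame=0x1C idx=13 entry=0x1E007 [P=1 RW=1 US=1 PS=0]
  L1: frame=0x1E idx=5 entry=0x20007 [P=1 RW=1 US=1 PS=0]
  L2: frame=0x20 idx=21 entry=0x24007 [P=1 RW=1 US=1 PS=0]
  L3: frame=0x24 idx=2 entry=0x26007 [P=1 RW=1 US=1 PS=0]
  → PA=0x26096  (4 entries read)

Access #0 fault: NONE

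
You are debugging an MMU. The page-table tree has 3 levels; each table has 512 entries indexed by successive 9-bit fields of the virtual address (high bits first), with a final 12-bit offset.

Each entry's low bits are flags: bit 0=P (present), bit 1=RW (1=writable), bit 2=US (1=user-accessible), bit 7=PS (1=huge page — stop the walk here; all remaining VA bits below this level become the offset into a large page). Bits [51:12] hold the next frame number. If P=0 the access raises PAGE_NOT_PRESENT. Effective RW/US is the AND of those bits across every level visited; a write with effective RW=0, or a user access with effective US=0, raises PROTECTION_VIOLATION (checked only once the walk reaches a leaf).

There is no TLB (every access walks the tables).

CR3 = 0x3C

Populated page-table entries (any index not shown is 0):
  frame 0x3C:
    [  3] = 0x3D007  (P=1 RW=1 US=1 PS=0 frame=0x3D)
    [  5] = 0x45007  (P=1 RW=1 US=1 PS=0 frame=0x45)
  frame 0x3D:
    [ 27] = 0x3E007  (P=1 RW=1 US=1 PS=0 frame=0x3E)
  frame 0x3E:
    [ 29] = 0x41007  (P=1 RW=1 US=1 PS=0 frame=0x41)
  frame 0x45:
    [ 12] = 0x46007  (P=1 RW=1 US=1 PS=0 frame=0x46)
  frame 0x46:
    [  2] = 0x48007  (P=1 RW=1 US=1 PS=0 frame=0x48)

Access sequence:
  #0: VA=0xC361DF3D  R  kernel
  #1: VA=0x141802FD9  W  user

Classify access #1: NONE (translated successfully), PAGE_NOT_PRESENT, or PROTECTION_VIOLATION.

Walk each access:
#0 VA=0xC361DF3D (r,kernel):
  lvl0: tbl 0x3C, slot 3 ⇒ 0x3D007 (P1/RW1/US1/PS0)
  lvl1: tbl 0x3D, slot 27 ⇒ 0x3E007 (P1/RW1/US1/PS0)
  lvl2: tbl 0x3E, slot 29 ⇒ 0x41007 (P1/RW1/US1/PS0)
  ⇒ phys 0x41F3D  [3 reads]
#1 VA=0x141802FD9 (w,user):
  lvl0: tbl 0x3C, slot 5 ⇒ 0x45007 (P1/RW1/US1/PS0)
  lvl1: tbl 0x45, slot 12 ⇒ 0x46007 (P1/RW1/US1/PS0)
  lvl2: tbl 0x46, slot 2 ⇒ 0x48007 (P1/RW1/US1/PS0)
  ⇒ phys 0x48FD9  [3 reads]

Access #1 fault: NONE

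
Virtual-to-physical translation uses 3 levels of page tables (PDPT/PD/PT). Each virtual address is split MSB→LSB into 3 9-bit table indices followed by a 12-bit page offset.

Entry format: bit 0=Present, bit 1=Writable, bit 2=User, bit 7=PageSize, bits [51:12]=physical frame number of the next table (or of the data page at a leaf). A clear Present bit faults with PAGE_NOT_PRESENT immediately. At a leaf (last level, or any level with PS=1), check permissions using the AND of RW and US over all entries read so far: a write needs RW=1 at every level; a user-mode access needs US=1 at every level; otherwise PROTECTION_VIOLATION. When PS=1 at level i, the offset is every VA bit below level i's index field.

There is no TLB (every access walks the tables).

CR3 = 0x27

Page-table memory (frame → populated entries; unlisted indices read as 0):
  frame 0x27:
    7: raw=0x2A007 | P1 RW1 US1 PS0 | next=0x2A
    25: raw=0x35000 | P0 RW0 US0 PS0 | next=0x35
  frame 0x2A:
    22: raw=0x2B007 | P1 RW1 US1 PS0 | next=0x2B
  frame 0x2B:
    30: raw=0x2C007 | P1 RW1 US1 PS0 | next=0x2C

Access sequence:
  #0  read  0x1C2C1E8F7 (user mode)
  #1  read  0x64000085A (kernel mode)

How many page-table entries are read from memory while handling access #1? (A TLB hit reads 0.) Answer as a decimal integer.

Trace:
#0 VA=0x1C2C1E8F7 (r,user):
  [0] read 0x27 idx=7: raw=0x2A007 flags P=1 W=1 U=1 S=0
  [1] read 0x2A idx=22: raw=0x2B007 flags P=1 W=1 U=1 S=0
  [2] read 0x2B idx=30: raw=0x2C007 flags P=1 W=1 U=1 S=0
  ✓ 0x2C8F7  — 3 lookups
#1 VA=0x64000085A (r,kernel):
  [0] read 0x27 idx=25: raw=0x35000 flags P=0 W=0 U=0 S=0
  → PAGE_NOT_PRESENT  (1 entries read)

Entries read for #1: 1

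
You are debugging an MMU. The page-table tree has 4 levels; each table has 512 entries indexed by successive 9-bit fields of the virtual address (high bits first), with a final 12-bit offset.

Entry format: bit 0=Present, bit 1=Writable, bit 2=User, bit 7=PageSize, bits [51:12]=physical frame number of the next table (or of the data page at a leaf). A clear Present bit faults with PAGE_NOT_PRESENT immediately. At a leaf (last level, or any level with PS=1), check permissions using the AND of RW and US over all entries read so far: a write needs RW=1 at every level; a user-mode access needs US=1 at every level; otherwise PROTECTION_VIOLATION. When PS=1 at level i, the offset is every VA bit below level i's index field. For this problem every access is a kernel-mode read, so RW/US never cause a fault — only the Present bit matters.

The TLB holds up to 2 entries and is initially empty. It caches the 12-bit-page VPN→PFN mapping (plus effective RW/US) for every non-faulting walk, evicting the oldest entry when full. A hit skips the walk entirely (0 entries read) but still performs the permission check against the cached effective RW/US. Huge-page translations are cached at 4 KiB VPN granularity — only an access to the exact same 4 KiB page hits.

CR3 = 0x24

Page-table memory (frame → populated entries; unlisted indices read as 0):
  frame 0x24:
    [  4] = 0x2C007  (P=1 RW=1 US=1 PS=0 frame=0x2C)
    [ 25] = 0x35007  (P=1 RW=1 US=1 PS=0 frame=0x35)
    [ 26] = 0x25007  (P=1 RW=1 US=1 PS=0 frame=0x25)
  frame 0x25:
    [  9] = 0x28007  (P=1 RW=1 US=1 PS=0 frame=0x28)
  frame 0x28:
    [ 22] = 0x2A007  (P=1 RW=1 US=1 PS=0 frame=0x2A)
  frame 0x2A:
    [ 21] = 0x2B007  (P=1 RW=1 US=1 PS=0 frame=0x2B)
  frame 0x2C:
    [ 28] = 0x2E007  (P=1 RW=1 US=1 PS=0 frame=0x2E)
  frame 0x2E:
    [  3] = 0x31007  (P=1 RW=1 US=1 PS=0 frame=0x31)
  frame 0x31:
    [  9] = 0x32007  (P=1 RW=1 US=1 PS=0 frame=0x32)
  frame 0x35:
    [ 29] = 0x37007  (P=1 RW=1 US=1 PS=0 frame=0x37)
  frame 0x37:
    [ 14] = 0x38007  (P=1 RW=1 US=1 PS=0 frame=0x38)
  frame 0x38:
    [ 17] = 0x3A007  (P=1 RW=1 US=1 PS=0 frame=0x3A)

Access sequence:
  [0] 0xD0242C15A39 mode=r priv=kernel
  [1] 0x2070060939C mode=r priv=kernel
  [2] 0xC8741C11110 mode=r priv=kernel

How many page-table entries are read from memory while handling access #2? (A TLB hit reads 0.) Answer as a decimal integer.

Walk each access:
#0 VA=0xD0242C15A39 (r,kernel):
  [0] read 0x24 idx=26: raw=0x25007 flags P=1 W=1 U=1 S=0
  [1] read 0x25 idx=9: raw=0x28007 flags P=1 W=1 U=1 S=0
  [2] read 0x28 idx=22: raw=0x2A007 flags P=1 W=1 U=1 S=0
  [3] read 0x2A idx=21: raw=0x2B007 flags P=1 W=1 U=1 S=0
  → PA=0x2BA39  (4 entries read)
#1 VA=0x2070060939C (r,kernel):
  [0] read 0x24 idx=4: raw=0x2C007 flags P=1 W=1 U=1 S=0
  [1] read 0x2C idx=28: raw=0x2E007 flags P=1 W=1 U=1 S=0
  [2] read 0x2E idx=3: raw=0x31007 flags P=1 W=1 U=1 S=0
  [3] read 0x31 idx=9: raw=0x32007 flags P=1 W=1 U=1 S=0
  → PA=0x3239C  (4 entries read)
#2 VA=0xC8741C11110 (r,kernel):
  [0] read 0x24 idx=25: raw=0x35007 flags P=1 W=1 U=1 S=0
  [1] read 0x35 idx=29: raw=0x37007 flags P=1 W=1 U=1 S=0
  [2] read 0x37 idx=14: raw=0x38007 flags P=1 W=1 U=1 S=0
  [3] read 0x38 idx=17: raw=0x3A007 flags P=1 W=1 U=1 S=0
  → PA=0x3A110  (4 entries read)

Entries read for #2: 4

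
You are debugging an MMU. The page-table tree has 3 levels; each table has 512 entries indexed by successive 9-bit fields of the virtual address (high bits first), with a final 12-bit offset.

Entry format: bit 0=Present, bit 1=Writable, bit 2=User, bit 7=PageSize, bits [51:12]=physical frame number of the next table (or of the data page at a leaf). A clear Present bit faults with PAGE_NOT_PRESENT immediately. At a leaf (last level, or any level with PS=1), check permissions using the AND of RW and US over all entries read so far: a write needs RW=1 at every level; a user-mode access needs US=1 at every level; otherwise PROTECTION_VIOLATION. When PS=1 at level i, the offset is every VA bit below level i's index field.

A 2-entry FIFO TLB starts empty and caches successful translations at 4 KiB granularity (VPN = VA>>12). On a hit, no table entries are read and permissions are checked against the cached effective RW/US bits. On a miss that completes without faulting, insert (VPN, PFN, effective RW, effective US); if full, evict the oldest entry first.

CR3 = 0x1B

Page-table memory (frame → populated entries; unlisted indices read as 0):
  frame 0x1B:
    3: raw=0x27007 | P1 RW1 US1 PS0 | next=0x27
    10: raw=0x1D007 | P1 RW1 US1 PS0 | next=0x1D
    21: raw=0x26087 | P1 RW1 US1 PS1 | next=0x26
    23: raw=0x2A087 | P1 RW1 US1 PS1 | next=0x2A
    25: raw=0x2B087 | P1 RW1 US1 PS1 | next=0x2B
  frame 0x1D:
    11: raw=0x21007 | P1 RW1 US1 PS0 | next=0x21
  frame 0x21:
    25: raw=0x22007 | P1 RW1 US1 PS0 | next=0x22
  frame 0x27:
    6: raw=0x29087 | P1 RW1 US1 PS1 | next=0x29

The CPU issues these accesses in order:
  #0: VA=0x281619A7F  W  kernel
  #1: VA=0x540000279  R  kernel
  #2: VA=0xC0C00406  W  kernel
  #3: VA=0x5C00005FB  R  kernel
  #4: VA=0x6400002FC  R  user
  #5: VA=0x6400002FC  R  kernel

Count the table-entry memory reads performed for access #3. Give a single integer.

Trace:
#0 VA=0x281619A7F (w,kernel):
  L0: frame=0x1B idx=10 entry=0x1D007 [P=1 RW=1 US=1 PS=0]
  L1: frame=0x1D idx=11 entry=0x21007 [P=1 RW=1 US=1 PS=0]
  L2: frame=0x21 idx=25 entry=0x22007 [P=1 RW=1 US=1 PS=0]
  ✓ 0x22A7F  — 3 lookups
#1 VA=0x540000279 (r,kernel):
  L0: frame=0x1B idx=21 entry=0x26087 [P=1 RW=1 US=1 PS=1]
  ✓ 0x26279 (huge @L0)  — 1 lookups
#2 VA=0xC0C00406 (w,kernel):
  L0: frame=0x1B idx=3 entry=0x27007 [P=1 RW=1 US=1 PS=0]
  L1: frame=0x27 idx=6 entry=0x29087 [P=1 RW=1 US=1 PS=1]
  ✓ 0x29406 (huge @L1)  — 2 lookups
#3 VA=0x5C00005FB (r,kernel):
  L0: frame=0x1B idx=23 entry=0x2A087 [P=1 RW=1 US=1 PS=1]
  ✓ 0x2A5FB (huge @L0)  — 1 lookups
#4 VA=0x6400002FC (r,user):
  L0: frame=0x1B idx=25 entry=0x2B087 [P=1 RW=1 US=1 PS=1]
  ✓ 0x2B2FC (huge @L0)  — 1 lookups
#5 VA=0x6400002FC (r,kernel):
  TLB hit vpn=0x640000 → PA=0x2B2FC

Entries read for #3: 1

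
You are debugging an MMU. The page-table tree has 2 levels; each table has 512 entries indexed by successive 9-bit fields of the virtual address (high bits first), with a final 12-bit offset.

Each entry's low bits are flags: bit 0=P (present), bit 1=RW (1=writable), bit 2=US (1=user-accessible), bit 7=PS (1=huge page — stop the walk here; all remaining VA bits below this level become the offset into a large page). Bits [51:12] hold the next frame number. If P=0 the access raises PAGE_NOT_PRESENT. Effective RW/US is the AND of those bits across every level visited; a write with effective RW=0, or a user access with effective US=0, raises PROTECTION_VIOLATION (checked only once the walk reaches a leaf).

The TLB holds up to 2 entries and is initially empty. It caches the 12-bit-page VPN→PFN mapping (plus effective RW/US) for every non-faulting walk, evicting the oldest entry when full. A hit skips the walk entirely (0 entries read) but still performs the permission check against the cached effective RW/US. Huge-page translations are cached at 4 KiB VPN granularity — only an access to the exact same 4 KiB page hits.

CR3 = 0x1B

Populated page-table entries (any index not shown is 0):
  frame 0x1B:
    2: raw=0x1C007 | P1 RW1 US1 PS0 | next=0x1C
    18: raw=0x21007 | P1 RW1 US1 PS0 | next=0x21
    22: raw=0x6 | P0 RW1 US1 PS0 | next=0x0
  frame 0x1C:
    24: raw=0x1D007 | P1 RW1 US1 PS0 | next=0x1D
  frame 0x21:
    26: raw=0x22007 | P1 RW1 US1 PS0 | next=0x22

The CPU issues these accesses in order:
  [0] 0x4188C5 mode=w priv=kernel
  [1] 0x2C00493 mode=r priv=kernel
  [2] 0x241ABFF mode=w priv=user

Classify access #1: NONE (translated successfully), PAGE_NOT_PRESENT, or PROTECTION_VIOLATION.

Trace:
#0 VA=0x4188C5 (w,kernel):
  [0] read 0x1B idx=2: raw=0x1C007 flags P=1 W=1 U=1 S=0
  [1] read 0x1C idx=24: raw=0x1D007 flags P=1 W=1 U=1 S=0
  ✓ 0x1D8C5  — 2 lookups
#1 VA=0x2C00493 (r,kernel):
  [0] read 0x1B idx=22: raw=0x6 flags P=0 W=1 U=1 S=0
  → PAGE_NOT_PRESENT  (1 entries read)
#2 VA=0x241ABFF (w,user):
  [0] read 0x1B idx=18: raw=0x21007 flags P=1 W=1 U=1 S=0
  [1] read 0x21 idx=26: raw=0x22007 flags P=1 W=1 U=1 S=0
  ✓ 0x22BFF  — 2 lookups

Access #1 fault: PAGE_NOT_PRESENT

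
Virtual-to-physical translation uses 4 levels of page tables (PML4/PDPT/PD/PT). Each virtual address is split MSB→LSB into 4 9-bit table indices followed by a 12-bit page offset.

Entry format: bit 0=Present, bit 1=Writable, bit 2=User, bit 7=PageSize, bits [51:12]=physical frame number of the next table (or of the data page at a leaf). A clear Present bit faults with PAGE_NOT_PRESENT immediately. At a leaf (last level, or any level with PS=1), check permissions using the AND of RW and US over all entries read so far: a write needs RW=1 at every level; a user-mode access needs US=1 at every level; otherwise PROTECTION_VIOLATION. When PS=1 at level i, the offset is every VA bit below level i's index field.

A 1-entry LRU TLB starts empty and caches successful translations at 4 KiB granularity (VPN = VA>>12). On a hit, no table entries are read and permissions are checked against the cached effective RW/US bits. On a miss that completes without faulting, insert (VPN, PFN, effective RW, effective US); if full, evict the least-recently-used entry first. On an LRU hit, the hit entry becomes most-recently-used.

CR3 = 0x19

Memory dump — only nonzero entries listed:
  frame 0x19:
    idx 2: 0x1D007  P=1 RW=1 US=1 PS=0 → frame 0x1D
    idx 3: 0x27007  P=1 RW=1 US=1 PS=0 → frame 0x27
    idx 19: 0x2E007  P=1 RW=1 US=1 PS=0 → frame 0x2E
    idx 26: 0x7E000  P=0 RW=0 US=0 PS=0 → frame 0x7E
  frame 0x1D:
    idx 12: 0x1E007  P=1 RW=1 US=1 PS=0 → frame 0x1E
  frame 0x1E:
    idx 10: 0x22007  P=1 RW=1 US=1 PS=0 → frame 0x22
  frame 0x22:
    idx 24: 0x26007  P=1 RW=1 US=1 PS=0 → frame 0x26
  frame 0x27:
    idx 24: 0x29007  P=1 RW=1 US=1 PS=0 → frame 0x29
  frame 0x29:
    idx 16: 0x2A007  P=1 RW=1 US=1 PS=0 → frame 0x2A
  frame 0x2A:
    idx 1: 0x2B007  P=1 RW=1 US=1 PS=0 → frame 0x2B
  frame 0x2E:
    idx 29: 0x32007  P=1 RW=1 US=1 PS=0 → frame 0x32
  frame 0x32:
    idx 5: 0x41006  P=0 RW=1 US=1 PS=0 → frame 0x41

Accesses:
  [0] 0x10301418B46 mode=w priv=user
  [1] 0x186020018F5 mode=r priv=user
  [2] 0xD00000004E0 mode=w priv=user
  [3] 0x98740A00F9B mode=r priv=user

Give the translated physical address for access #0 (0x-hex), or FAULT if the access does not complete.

Trace:
#0 VA=0x10301418B46 (w,user):
  L0: frame=0x19 idx=2 entry=0x1D007 [P=1 RW=1 US=1 PS=0]
  L1: frame=0x1D idx=12 entry=0x1E007 [P=1 RW=1 US=1 PS=0]
  L2: frame=0x1E idx=10 entry=0x22007 [P=1 RW=1 US=1 PS=0]
  L3: frame=0x22 idx=24 entry=0x26007 [P=1 RW=1 US=1 PS=0]
  ✓ 0x26B46  — 4 lookups
#1 VA=0x186020018F5 (r,user):
  L0: frame=0x19 idx=3 entry=0x27007 [P=1 RW=1 US=1 PS=0]
  L1: frame=0x27 idx=24 entry=0x29007 [P=1 RW=1 US=1 PS=0]
  L2: frame=0x29 idx=16 entry=0x2A007 [P=1 RW=1 US=1 PS=0]
  L3: frame=0x2A idx=1 entry=0x2B007 [P=1 RW=1 US=1 PS=0]
  ✓ 0x2B8F5  — 4 lookups
#2 VA=0xD00000004E0 (w,user):
  L0: frame=0x19 idx=26 entry=0x7E000 [P=0 RW=0 US=0 PS=0]
  ✗ PAGE_NOT_PRESENT  [1 reads]
#3 VA=0x98740A00F9B (r,user):
  L0: frame=0x19 idx=19 entry=0x2E007 [P=1 RW=1 US=1 PS=0]
  L1: frame=0x2E idx=29 entry=0x32007 [P=1 RW=1 US=1 PS=0]
  L2: frame=0x32 idx=5 entry=0x41006 [P=0 RW=1 US=1 PS=0]
  ✗ PAGE_NOT_PRESENT  [3 reads]

Access #0 PA: 0x26B46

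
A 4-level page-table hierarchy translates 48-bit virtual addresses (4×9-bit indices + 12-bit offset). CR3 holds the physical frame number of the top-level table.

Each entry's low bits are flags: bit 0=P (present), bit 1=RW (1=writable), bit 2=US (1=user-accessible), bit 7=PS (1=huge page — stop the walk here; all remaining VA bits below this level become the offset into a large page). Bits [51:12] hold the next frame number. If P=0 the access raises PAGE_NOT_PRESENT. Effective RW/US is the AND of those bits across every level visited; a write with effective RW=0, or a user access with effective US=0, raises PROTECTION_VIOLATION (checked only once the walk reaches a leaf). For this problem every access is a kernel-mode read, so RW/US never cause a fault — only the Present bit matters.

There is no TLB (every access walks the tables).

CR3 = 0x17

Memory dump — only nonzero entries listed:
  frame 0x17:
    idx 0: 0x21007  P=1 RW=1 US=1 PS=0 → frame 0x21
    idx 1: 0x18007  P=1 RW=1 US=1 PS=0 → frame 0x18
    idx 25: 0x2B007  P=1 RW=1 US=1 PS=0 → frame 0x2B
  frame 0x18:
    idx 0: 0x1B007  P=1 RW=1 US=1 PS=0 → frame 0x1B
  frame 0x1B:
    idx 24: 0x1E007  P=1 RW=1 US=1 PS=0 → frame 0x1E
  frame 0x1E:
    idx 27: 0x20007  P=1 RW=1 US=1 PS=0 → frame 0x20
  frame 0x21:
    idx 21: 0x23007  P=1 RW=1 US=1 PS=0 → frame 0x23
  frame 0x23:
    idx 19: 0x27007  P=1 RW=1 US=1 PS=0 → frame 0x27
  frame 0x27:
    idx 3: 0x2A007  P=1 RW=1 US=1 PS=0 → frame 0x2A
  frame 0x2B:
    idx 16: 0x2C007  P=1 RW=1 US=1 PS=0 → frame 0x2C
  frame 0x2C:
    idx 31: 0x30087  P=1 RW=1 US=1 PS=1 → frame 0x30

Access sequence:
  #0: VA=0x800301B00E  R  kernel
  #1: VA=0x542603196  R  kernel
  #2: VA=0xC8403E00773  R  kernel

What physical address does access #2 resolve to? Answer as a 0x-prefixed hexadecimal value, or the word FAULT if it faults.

Per-access translation:
#0 VA=0x800301B00E (r,kernel):
  lvl0: tbl 0x17, slot 1 ⇒ 0x18007 (P1/RW1/US1/PS0)
  lvl1: tbl 0x18, slot 0 ⇒ 0x1B007 (P1/RW1/US1/PS0)
  lvl2: tbl 0x1B, slot 24 ⇒ 0x1E007 (P1/RW1/US1/PS0)
  lvl3: tbl 0x1E, slot 27 ⇒ 0x20007 (P1/RW1/US1/PS0)
  → PA=0x2000E  (4 entries read)
#1 VA=0x542603196 (r,kernel):
  lvl0: tbl 0x17, slot 0 ⇒ 0x21007 (P1/RW1/US1/PS0)
  lvl1: tbl 0x21, slot 21 ⇒ 0x23007 (P1/RW1/US1/PS0)
  lvl2: tbl 0x23, slot 19 ⇒ 0x27007 (P1/RW1/US1/PS0)
  lvl3: tbl 0x27, slot 3 ⇒ 0x2A007 (P1/RW1/US1/PS0)
  → PA=0x2A196  (4 entries read)
#2 VA=0xC8403E00773 (r,kernel):
  lvl0: tbl 0x17, slot 25 ⇒ 0x2B007 (P1/RW1/US1/PS0)
  lvl1: tbl 0x2B, slot 16 ⇒ 0x2C007 (P1/RW1/US1/PS0)
  lvl2: tbl 0x2C, slot 31 ⇒ 0x30087 (P1/RW1/US1/PS1)
  → PA=0x30773 (huge @L2)  (3 entries read)

Access #2 PA: 0x30773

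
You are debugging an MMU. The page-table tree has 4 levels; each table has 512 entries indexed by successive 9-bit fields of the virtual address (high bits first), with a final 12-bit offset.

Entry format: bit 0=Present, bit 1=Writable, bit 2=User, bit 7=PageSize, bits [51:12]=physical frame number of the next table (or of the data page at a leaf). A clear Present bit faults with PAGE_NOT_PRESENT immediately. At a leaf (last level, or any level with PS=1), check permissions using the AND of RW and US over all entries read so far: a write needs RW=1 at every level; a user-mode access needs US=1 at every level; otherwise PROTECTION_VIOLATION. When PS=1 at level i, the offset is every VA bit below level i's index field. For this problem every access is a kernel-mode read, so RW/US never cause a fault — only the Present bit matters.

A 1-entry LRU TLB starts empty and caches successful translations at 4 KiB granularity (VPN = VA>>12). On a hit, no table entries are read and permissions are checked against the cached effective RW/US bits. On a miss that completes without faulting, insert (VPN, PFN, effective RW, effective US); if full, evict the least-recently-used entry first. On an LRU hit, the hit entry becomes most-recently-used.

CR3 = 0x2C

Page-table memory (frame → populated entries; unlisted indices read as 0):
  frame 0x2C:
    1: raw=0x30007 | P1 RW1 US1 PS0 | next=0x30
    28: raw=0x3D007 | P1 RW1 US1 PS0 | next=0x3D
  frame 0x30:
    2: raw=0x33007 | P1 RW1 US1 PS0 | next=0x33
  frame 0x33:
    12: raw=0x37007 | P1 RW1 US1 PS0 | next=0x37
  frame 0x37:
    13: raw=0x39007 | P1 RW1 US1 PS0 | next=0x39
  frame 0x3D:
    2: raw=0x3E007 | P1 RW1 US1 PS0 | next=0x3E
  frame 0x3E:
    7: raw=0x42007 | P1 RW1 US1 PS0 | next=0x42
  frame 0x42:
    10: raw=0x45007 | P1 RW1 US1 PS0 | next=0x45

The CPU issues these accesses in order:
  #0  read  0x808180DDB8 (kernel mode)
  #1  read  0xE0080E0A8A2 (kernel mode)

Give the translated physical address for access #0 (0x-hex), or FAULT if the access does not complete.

Trace:
#0 VA=0x808180DDB8 (r,kernel):
  lvl0: tbl 0x2C, slot 1 ⇒ 0x30007 (P1/RW1/US1/PS0)
  lvl1: tbl 0x30, slot 2 ⇒ 0x33007 (P1/RW1/US1/PS0)
  lvl2: tbl 0x33, slot 12 ⇒ 0x37007 (P1/RW1/US1/PS0)
  lvl3: tbl 0x37, slot 13 ⇒ 0x39007 (P1/RW1/US1/PS0)
  ⇒ phys 0x39DB8  [4 reads]
#1 VA=0xE0080E0A8A2 (r,kernel):
  lvl0: tbl 0x2C, slot 28 ⇒ 0x3D007 (P1/RW1/US1/PS0)
  lvl1: tbl 0x3D, slot 2 ⇒ 0x3E007 (P1/RW1/US1/PS0)
  lvl2: tbl 0x3E, slot 7 ⇒ 0x42007 (P1/RW1/US1/PS0)
  lvl3: tbl 0x42, slot 10 ⇒ 0x45007 (P1/RW1/US1/PS0)
  ⇒ phys 0x458A2  [4 reads]

Access #0 PA: 0x39DB8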